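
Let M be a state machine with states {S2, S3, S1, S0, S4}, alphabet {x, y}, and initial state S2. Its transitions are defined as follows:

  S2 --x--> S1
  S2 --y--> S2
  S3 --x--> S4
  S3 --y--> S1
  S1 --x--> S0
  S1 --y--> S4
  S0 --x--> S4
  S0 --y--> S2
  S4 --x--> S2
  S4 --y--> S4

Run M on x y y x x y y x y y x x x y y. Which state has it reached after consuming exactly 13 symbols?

S2 → S1 → S4 → S4 → S2 → S1 → S4 → S4 → S2 → S2 → S2 → S1 → S0 → S4
After 13 symbols: S4.

S4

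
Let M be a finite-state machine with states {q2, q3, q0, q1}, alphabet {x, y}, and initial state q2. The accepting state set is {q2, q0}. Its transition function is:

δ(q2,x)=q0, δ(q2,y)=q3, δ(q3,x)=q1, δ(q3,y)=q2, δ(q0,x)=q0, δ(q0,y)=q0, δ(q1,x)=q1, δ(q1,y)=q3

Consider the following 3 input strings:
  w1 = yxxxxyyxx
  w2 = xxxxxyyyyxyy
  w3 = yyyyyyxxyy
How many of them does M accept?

3

w1:
  start at q2
  read 'y': q2 → q3
  read 'x': q3 → q1
  read 'x': q1 → q1
  read 'x': q1 → q1
  read 'x': q1 → q1
  read 'y': q1 → q3
  read 'y': q3 → q2
  read 'x': q2 → q0
  read 'x': q0 → q0
  end q0, accepted
w2:
  start at q2
  read 'x': q2 → q0
  read 'x': q0 → q0
  read 'x': q0 → q0
  read 'x': q0 → q0
  read 'x': q0 → q0
  read 'y': q0 → q0
  read 'y': q0 → q0
  read 'y': q0 → q0
  read 'y': q0 → q0
  read 'x': q0 → q0
  read 'y': q0 → q0
  read 'y': q0 → q0
  end q0, accepted
w3:
  start at q2
  read 'y': q2 → q3
  read 'y': q3 → q2
  read 'y': q2 → q3
  read 'y': q3 → q2
  read 'y': q2 → q3
  read 'y': q3 → q2
  read 'x': q2 → q0
  read 'x': q0 → q0
  read 'y': q0 → q0
  read 'y': q0 → q0
  end q0, accepted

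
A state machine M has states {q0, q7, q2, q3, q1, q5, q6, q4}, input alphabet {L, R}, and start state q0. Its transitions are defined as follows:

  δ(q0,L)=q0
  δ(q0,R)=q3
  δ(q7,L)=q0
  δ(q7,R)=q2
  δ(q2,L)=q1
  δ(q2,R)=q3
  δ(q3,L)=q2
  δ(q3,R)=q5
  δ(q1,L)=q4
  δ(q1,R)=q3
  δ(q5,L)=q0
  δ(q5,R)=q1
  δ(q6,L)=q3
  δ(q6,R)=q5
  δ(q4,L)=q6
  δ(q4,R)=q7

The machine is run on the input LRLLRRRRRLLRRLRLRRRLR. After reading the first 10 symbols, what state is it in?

q0

q0 → q0 → q3 → q2 → q1 → q3 → q5 → q1 → q3 → q5 → q0
After 10 symbols: q0.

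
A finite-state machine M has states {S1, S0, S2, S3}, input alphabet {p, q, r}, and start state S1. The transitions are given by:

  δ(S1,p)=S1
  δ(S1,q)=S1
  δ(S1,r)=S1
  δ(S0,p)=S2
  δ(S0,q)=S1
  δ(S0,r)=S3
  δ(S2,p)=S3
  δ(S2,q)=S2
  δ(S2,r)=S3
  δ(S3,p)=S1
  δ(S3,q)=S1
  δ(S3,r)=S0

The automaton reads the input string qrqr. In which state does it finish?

start at S1
read 'q': S1 → S1
read 'r': S1 → S1
read 'q': S1 → S1
read 'r': S1 → S1

S1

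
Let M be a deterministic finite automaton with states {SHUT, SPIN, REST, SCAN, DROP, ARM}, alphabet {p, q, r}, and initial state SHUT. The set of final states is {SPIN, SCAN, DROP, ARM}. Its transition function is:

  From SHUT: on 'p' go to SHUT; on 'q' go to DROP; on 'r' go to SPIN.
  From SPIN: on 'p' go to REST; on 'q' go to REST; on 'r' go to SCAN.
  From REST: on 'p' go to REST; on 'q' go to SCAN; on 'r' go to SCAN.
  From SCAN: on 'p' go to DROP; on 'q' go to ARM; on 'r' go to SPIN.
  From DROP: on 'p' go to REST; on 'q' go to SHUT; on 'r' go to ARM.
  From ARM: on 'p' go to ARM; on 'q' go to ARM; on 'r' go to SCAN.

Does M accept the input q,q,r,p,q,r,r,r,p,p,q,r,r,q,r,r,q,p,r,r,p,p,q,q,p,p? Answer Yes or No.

Yes

SHUT → DROP → SHUT → SPIN → REST → SCAN → SPIN → SCAN → SPIN → REST → REST → SCAN → SPIN → SCAN → ARM → SCAN → SPIN → REST → REST → SCAN → SPIN → REST → REST → SCAN → ARM → ARM → ARM
End state ARM is accepting.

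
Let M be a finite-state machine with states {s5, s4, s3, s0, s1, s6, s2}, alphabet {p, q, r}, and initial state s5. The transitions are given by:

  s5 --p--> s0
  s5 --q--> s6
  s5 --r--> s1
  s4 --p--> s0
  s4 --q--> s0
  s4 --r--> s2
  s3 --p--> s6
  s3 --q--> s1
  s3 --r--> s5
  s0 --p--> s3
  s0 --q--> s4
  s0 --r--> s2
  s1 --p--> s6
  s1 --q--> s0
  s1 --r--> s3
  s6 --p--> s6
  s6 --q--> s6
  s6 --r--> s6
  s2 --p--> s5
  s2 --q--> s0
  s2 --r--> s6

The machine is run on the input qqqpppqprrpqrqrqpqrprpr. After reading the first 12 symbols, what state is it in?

s6

s5 → s6 → s6 → s6 → s6 → s6 → s6 → s6 → s6 → s6 → s6 → s6 → s6
After 12 symbols: s6.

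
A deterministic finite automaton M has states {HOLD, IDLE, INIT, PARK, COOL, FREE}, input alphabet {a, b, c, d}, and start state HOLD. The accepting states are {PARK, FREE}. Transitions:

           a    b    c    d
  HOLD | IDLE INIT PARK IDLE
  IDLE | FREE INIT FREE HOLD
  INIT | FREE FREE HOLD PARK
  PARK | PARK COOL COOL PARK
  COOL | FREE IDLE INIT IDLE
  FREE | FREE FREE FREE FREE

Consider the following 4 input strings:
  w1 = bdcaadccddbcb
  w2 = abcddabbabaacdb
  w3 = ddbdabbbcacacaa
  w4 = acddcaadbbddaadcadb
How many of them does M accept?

w1:
  start at HOLD
  read 'b': HOLD → INIT
  read 'd': INIT → PARK
  read 'c': PARK → COOL
  read 'a': COOL → FREE
  read 'a': FREE → FREE
  read 'd': FREE → FREE
  read 'c': FREE → FREE
  read 'c': FREE → FREE
  read 'd': FREE → FREE
  read 'd': FREE → FREE
  read 'b': FREE → FREE
  read 'c': FREE → FREE
  read 'b': FREE → FREE
  end FREE, accepted
w2:
  start at HOLD
  read 'a': HOLD → IDLE
  read 'b': IDLE → INIT
  read 'c': INIT → HOLD
  read 'd': HOLD → IDLE
  read 'd': IDLE → HOLD
  read 'a': HOLD → IDLE
  read 'b': IDLE → INIT
  read 'b': INIT → FREE
  read 'a': FREE → FREE
  read 'b': FREE → FREE
  read 'a': FREE → FREE
  read 'a': FREE → FREE
  read 'c': FREE → FREE
  read 'd': FREE → FREE
  read 'b': FREE → FREE
  end FREE, accepted
w3:
  start at HOLD
  read 'd': HOLD → IDLE
  read 'd': IDLE → HOLD
  read 'b': HOLD → INIT
  read 'd': INIT → PARK
  read 'a': PARK → PARK
  read 'b': PARK → COOL
  read 'b': COOL → IDLE
  read 'b': IDLE → INIT
  read 'c': INIT → HOLD
  read 'a': HOLD → IDLE
  read 'c': IDLE → FREE
  read 'a': FREE → FREE
  read 'c': FREE → FREE
  read 'a': FREE → FREE
  read 'a': FREE → FREE
  end FREE, accepted
w4:
  start at HOLD
  read 'a': HOLD → IDLE
  read 'c': IDLE → FREE
  read 'd': FREE → FREE
  read 'd': FREE → FREE
  read 'c': FREE → FREE
  read 'a': FREE → FREE
  read 'a': FREE → FREE
  read 'd': FREE → FREE
  read 'b': FREE → FREE
  read 'b': FREE → FREE
  read 'd': FREE → FREE
  read 'd': FREE → FREE
  read 'a': FREE → FREE
  read 'a': FREE → FREE
  read 'd': FREE → FREE
  read 'c': FREE → FREE
  read 'a': FREE → FREE
  read 'd': FREE → FREE
  read 'b': FREE → FREE
  end FREE, accepted

4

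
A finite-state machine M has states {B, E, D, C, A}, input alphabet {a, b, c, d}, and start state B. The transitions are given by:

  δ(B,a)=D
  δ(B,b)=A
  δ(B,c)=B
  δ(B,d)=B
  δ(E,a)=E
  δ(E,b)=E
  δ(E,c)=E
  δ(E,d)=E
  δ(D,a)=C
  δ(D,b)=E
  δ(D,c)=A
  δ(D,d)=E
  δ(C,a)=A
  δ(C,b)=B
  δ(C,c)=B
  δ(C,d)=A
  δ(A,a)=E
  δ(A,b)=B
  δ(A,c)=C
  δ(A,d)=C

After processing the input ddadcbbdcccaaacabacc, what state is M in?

B → B → B → D → E → E → E → E → E → E → E → E → E → E → E → E → E → E → E → E → E

E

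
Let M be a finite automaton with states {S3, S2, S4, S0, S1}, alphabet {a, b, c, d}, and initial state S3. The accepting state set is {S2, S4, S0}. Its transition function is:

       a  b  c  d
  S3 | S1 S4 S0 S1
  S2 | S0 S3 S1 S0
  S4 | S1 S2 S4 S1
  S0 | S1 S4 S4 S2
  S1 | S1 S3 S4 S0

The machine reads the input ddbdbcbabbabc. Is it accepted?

Yes

start at S3
read 'd': S3 → S1
read 'd': S1 → S0
read 'b': S0 → S4
read 'd': S4 → S1
read 'b': S1 → S3
read 'c': S3 → S0
read 'b': S0 → S4
read 'a': S4 → S1
read 'b': S1 → S3
read 'b': S3 → S4
read 'a': S4 → S1
read 'b': S1 → S3
read 'c': S3 → S0
End state S0 is accepting.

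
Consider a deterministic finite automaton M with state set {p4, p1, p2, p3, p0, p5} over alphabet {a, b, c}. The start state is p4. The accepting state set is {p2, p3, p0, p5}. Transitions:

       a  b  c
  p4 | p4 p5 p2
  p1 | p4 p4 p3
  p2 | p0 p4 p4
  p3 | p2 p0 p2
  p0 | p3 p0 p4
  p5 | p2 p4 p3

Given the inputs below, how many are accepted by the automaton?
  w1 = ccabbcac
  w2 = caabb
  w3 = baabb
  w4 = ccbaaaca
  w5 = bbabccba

3

w1: Trace: p4 -c-> p2 -c-> p4 -a-> p4 -b-> p5 -b-> p4 -c-> p2 -a-> p0 -c-> p4  → end p4, rejected
w2: Trace: p4 -c-> p2 -a-> p0 -a-> p3 -b-> p0 -b-> p0  → end p0, accepted
w3: Trace: p4 -b-> p5 -a-> p2 -a-> p0 -b-> p0 -b-> p0  → end p0, accepted
w4: Trace: p4 -c-> p2 -c-> p4 -b-> p5 -a-> p2 -a-> p0 -a-> p3 -c-> p2 -a-> p0  → end p0, accepted
w5: Trace: p4 -b-> p5 -b-> p4 -a-> p4 -b-> p5 -c-> p3 -c-> p2 -b-> p4 -a-> p4  → end p4, rejected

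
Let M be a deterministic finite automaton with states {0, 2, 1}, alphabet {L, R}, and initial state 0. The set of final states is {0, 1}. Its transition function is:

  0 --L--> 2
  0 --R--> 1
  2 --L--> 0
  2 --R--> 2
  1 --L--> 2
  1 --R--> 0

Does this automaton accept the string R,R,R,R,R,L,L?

0 → 1 → 0 → 1 → 0 → 1 → 2 → 0
End state 0 is accepting.

Yes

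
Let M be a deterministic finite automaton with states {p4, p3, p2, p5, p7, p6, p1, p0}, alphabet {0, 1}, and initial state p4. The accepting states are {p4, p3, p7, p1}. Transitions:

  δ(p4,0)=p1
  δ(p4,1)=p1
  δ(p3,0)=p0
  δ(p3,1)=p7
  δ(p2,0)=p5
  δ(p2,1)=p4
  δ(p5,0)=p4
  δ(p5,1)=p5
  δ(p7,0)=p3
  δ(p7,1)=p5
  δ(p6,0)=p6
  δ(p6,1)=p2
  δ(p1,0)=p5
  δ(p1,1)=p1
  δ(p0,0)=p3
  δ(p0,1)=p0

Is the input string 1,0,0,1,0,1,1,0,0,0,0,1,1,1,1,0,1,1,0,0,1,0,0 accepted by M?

Yes

Trace: p4 -1-> p1 -0-> p5 -0-> p4 -1-> p1 -0-> p5 -1-> p5 -1-> p5 -0-> p4 -0-> p1 -0-> p5 -0-> p4 -1-> p1 -1-> p1 -1-> p1 -1-> p1 -0-> p5 -1-> p5 -1-> p5 -0-> p4 -0-> p1 -1-> p1 -0-> p5 -0-> p4
End state p4 is accepting.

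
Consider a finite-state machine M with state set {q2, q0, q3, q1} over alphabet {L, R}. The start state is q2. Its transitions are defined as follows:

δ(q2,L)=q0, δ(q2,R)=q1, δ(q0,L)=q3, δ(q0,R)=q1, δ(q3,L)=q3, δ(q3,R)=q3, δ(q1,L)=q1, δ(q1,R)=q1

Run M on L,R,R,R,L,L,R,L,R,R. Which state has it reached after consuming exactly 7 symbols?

q1

Trace: q2 -L-> q0 -R-> q1 -R-> q1 -R-> q1 -L-> q1 -L-> q1 -R-> q1
After 7 symbols: q1.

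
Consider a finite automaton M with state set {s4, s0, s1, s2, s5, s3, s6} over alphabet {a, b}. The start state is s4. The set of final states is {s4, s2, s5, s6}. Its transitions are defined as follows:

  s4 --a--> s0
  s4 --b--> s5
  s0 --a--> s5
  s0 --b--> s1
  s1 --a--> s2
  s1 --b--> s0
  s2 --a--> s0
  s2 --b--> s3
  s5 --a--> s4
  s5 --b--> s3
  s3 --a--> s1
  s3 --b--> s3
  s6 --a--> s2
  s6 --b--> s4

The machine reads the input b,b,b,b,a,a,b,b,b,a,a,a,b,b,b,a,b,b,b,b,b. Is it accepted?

s4 → s5 → s3 → s3 → s3 → s1 → s2 → s3 → s3 → s3 → s1 → s2 → s0 → s1 → s0 → s1 → s2 → s3 → s3 → s3 → s3 → s3
End state s3 is not accepting.

No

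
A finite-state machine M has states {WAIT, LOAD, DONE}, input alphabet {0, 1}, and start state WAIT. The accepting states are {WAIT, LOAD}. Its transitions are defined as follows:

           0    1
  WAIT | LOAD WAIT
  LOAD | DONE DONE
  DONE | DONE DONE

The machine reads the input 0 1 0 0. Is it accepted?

WAIT → LOAD → DONE → DONE → DONE
End state DONE is not accepting.

No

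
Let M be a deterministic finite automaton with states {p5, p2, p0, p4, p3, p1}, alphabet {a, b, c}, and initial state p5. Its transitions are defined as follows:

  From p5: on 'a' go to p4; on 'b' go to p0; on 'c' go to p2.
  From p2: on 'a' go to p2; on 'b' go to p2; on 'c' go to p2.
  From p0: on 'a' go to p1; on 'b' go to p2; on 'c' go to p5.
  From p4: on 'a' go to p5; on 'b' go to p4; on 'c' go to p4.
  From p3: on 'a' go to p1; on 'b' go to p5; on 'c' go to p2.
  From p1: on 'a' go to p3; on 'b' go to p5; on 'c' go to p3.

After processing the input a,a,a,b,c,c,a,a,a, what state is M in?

start at p5
read 'a': p5 → p4
read 'a': p4 → p5
read 'a': p5 → p4
read 'b': p4 → p4
read 'c': p4 → p4
read 'c': p4 → p4
read 'a': p4 → p5
read 'a': p5 → p4
read 'a': p4 → p5

p5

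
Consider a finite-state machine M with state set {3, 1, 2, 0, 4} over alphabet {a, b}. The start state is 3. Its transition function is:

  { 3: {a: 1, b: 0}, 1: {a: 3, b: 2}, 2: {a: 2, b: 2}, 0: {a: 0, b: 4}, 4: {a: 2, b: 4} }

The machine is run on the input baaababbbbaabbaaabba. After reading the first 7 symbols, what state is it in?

2

Trace: 3 -b-> 0 -a-> 0 -a-> 0 -a-> 0 -b-> 4 -a-> 2 -b-> 2
After 7 symbols: 2.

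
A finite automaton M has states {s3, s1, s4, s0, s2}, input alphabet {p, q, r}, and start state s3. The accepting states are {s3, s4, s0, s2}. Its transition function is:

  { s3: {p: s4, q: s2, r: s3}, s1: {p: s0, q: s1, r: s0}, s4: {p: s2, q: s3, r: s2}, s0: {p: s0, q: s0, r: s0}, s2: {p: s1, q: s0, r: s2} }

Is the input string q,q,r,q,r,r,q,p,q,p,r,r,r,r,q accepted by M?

Yes

Trace: s3 -q-> s2 -q-> s0 -r-> s0 -q-> s0 -r-> s0 -r-> s0 -q-> s0 -p-> s0 -q-> s0 -p-> s0 -r-> s0 -r-> s0 -r-> s0 -r-> s0 -q-> s0
End state s0 is accepting.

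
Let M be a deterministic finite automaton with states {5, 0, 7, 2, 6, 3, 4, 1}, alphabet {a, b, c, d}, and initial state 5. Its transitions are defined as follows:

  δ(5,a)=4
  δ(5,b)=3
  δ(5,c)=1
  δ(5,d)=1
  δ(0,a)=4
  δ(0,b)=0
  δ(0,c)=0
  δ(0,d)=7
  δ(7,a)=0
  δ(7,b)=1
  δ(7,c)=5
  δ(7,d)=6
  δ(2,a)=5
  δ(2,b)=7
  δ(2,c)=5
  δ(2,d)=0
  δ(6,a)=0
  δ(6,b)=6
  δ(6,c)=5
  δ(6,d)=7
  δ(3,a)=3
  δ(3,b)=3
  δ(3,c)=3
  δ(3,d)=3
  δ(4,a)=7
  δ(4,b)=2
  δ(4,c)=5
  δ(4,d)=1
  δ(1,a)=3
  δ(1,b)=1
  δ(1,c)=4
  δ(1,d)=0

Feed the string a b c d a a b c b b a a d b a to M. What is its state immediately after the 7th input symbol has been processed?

3

5 → 4 → 2 → 5 → 1 → 3 → 3 → 3
After 7 symbols: 3.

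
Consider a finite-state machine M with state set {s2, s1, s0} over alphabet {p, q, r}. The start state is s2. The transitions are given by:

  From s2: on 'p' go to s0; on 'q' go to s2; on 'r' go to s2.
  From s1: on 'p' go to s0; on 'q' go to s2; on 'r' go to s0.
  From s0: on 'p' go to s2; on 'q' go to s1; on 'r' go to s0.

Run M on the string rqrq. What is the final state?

s2 → s2 → s2 → s2 → s2

s2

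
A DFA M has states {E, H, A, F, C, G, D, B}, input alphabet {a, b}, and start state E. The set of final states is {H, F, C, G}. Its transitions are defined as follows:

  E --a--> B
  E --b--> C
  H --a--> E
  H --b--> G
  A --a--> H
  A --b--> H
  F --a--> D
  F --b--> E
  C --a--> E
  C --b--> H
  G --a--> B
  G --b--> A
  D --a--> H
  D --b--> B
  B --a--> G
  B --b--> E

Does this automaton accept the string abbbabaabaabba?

E → B → E → C → H → E → C → E → B → E → B → G → A → H → E
End state E is not accepting.

No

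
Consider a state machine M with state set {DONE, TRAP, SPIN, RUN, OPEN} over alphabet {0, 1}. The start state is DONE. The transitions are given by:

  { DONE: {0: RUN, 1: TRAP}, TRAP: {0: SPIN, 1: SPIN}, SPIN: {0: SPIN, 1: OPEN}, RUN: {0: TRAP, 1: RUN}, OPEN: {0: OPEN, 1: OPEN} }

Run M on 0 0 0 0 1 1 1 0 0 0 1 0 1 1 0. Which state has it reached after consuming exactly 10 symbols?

OPEN

Trace: DONE -0-> RUN -0-> TRAP -0-> SPIN -0-> SPIN -1-> OPEN -1-> OPEN -1-> OPEN -0-> OPEN -0-> OPEN -0-> OPEN
After 10 symbols: OPEN.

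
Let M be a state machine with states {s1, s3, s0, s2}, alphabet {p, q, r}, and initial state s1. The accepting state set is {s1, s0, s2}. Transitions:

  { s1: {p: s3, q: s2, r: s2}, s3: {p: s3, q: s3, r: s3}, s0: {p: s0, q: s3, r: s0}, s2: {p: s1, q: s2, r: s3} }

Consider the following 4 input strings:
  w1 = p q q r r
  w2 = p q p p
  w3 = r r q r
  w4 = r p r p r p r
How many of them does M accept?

1

w1: Trace: s1 -p-> s3 -q-> s3 -q-> s3 -r-> s3 -r-> s3  → end s3, rejected
w2: Trace: s1 -p-> s3 -q-> s3 -p-> s3 -p-> s3  → end s3, rejected
w3: Trace: s1 -r-> s2 -r-> s3 -q-> s3 -r-> s3  → end s3, rejected
w4: Trace: s1 -r-> s2 -p-> s1 -r-> s2 -p-> s1 -r-> s2 -p-> s1 -r-> s2  → end s2, accepted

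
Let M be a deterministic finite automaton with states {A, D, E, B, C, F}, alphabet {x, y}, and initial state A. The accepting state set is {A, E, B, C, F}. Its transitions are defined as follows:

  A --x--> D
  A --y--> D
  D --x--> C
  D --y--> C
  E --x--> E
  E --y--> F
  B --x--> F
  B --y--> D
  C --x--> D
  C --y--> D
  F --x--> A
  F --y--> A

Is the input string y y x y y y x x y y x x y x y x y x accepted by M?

Yes

start at A
read 'y': A → D
read 'y': D → C
read 'x': C → D
read 'y': D → C
read 'y': C → D
read 'y': D → C
read 'x': C → D
read 'x': D → C
read 'y': C → D
read 'y': D → C
read 'x': C → D
read 'x': D → C
read 'y': C → D
read 'x': D → C
read 'y': C → D
read 'x': D → C
read 'y': C → D
read 'x': D → C
End state C is accepting.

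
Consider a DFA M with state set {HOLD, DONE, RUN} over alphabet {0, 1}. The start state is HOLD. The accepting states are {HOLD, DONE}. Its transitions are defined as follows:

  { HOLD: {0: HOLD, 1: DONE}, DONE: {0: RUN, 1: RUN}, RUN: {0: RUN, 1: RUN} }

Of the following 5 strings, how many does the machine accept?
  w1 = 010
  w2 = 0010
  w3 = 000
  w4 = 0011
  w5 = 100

1

w1: HOLD → HOLD → DONE → RUN  → end RUN, rejected
w2: HOLD → HOLD → HOLD → DONE → RUN  → end RUN, rejected
w3: HOLD → HOLD → HOLD → HOLD  → end HOLD, accepted
w4: HOLD → HOLD → HOLD → DONE → RUN  → end RUN, rejected
w5: HOLD → DONE → RUN → RUN  → end RUN, rejected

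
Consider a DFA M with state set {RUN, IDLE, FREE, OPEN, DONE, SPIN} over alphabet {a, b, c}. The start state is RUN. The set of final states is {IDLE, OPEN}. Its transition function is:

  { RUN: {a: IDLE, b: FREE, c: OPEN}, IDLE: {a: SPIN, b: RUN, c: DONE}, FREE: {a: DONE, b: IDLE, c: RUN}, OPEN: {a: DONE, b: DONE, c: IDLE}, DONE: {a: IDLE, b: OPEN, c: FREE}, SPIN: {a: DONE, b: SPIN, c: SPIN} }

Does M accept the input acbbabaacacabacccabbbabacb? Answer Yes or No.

Yes

Trace: RUN -a-> IDLE -c-> DONE -b-> OPEN -b-> DONE -a-> IDLE -b-> RUN -a-> IDLE -a-> SPIN -c-> SPIN -a-> DONE -c-> FREE -a-> DONE -b-> OPEN -a-> DONE -c-> FREE -c-> RUN -c-> OPEN -a-> DONE -b-> OPEN -b-> DONE -b-> OPEN -a-> DONE -b-> OPEN -a-> DONE -c-> FREE -b-> IDLE
End state IDLE is accepting.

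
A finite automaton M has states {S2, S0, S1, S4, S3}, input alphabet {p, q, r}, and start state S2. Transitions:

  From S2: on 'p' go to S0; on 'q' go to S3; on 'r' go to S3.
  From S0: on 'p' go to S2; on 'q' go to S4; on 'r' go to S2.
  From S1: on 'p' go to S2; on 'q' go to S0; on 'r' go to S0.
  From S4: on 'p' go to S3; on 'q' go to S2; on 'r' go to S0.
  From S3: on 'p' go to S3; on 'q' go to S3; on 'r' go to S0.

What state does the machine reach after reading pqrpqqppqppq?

S2 → S0 → S4 → S0 → S2 → S3 → S3 → S3 → S3 → S3 → S3 → S3 → S3

S3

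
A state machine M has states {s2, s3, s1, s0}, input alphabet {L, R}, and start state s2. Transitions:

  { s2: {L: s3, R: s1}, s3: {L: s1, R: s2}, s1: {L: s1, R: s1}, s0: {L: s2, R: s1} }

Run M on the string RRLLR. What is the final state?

Trace: s2 -R-> s1 -R-> s1 -L-> s1 -L-> s1 -R-> s1

s1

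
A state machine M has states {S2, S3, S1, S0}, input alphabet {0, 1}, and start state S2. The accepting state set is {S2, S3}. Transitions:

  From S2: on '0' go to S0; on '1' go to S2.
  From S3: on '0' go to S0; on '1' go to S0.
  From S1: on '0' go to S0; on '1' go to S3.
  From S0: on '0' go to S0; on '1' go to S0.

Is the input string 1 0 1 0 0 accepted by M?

Trace: S2 -1-> S2 -0-> S0 -1-> S0 -0-> S0 -0-> S0
End state S0 is not accepting.

No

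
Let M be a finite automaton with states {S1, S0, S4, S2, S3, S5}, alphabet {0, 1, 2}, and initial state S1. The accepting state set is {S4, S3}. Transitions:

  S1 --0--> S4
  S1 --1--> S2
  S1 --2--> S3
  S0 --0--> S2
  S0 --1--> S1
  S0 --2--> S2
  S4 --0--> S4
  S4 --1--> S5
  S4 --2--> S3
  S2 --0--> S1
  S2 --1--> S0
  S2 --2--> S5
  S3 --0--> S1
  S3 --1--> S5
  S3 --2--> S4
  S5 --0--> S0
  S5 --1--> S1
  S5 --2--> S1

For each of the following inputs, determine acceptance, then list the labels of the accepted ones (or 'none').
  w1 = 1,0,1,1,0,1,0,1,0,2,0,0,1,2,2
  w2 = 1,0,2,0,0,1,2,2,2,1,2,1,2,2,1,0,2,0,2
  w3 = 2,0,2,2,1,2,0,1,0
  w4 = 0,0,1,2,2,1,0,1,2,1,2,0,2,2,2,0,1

w1: S1 → S2 → S1 → S2 → S0 → S2 → S0 → S2 → S0 → S2 → S5 → S0 → S2 → S0 → S2 → S5  → end S5, rejected
w2: S1 → S2 → S1 → S3 → S1 → S4 → S5 → S1 → S3 → S4 → S5 → S1 → S2 → S5 → S1 → S2 → S1 → S3 → S1 → S3  → end S3, accepted
w3: S1 → S3 → S1 → S3 → S4 → S5 → S1 → S4 → S5 → S0  → end S0, rejected
w4: S1 → S4 → S4 → S5 → S1 → S3 → S5 → S0 → S1 → S3 → S5 → S1 → S4 → S3 → S4 → S3 → S1 → S2  → end S2, rejected

w2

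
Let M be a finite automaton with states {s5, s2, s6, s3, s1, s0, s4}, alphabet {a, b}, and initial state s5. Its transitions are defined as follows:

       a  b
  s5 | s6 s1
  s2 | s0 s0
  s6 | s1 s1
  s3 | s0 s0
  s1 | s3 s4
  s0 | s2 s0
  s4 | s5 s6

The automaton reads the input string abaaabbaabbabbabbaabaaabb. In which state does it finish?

Trace: s5 -a-> s6 -b-> s1 -a-> s3 -a-> s0 -a-> s2 -b-> s0 -b-> s0 -a-> s2 -a-> s0 -b-> s0 -b-> s0 -a-> s2 -b-> s0 -b-> s0 -a-> s2 -b-> s0 -b-> s0 -a-> s2 -a-> s0 -b-> s0 -a-> s2 -a-> s0 -a-> s2 -b-> s0 -b-> s0

s0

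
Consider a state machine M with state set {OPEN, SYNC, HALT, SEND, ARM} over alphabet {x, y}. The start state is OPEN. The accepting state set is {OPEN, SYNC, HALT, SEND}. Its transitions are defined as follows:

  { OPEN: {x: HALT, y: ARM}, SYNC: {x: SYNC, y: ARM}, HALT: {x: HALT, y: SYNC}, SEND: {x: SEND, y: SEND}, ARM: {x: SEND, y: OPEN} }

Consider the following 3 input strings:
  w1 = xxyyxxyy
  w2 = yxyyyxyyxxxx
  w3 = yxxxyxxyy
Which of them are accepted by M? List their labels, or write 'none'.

w1, w2, w3

w1: OPEN → HALT → HALT → SYNC → ARM → SEND → SEND → SEND → SEND  → end SEND, accepted
w2: OPEN → ARM → SEND → SEND → SEND → SEND → SEND → SEND → SEND → SEND → SEND → SEND → SEND  → end SEND, accepted
w3: OPEN → ARM → SEND → SEND → SEND → SEND → SEND → SEND → SEND → SEND  → end SEND, accepted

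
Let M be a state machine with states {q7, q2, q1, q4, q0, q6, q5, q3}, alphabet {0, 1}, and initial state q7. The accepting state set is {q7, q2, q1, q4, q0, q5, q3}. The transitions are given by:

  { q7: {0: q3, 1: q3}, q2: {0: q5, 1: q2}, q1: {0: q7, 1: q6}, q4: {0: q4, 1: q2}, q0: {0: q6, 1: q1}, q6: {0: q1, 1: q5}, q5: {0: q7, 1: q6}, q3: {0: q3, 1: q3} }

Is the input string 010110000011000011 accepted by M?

start at q7
read '0': q7 → q3
read '1': q3 → q3
read '0': q3 → q3
read '1': q3 → q3
read '1': q3 → q3
read '0': q3 → q3
read '0': q3 → q3
read '0': q3 → q3
read '0': q3 → q3
read '0': q3 → q3
read '1': q3 → q3
read '1': q3 → q3
read '0': q3 → q3
read '0': q3 → q3
read '0': q3 → q3
read '0': q3 → q3
read '1': q3 → q3
read '1': q3 → q3
End state q3 is accepting.

Yes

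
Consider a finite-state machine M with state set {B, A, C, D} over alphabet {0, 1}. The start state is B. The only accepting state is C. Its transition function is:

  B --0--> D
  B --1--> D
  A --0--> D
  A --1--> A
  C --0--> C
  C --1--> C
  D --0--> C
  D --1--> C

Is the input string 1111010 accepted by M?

Yes

B → D → C → C → C → C → C → C
End state C is accepting.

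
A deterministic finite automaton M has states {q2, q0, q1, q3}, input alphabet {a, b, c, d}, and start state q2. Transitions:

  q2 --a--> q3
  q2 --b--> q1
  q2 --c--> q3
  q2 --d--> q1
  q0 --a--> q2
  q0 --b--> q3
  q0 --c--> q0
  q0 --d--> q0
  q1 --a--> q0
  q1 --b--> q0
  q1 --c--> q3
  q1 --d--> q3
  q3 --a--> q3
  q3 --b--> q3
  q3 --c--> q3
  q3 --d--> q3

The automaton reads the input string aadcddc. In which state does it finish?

q3

q2 → q3 → q3 → q3 → q3 → q3 → q3 → q3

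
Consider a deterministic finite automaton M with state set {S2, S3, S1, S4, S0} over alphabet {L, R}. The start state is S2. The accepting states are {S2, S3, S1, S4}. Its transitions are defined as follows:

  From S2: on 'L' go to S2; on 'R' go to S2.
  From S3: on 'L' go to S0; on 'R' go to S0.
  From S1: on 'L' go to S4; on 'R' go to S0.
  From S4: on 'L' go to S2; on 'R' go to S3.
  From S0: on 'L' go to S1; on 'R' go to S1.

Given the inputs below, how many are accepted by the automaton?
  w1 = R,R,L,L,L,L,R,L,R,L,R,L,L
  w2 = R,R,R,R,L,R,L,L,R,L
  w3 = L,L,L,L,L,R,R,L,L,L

w1: S2 → S2 → S2 → S2 → S2 → S2 → S2 → S2 → S2 → S2 → S2 → S2 → S2 → S2  → end S2, accepted
w2: S2 → S2 → S2 → S2 → S2 → S2 → S2 → S2 → S2 → S2 → S2  → end S2, accepted
w3: S2 → S2 → S2 → S2 → S2 → S2 → S2 → S2 → S2 → S2 → S2  → end S2, accepted

3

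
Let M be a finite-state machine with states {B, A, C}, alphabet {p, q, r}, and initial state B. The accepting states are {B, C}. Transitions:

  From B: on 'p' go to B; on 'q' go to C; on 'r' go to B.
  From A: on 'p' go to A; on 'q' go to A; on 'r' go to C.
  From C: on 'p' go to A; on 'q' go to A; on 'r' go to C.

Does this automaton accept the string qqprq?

No

B → C → A → A → C → A
End state A is not accepting.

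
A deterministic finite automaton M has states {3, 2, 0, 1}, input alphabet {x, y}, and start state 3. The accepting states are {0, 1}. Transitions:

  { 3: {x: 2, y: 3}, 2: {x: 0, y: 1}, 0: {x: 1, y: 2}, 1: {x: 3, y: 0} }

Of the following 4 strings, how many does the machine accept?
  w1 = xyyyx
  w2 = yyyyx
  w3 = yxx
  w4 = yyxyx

w1:
  start at 3
  read 'x': 3 → 2
  read 'y': 2 → 1
  read 'y': 1 → 0
  read 'y': 0 → 2
  read 'x': 2 → 0
  end 0, accepted
w2:
  start at 3
  read 'y': 3 → 3
  read 'y': 3 → 3
  read 'y': 3 → 3
  read 'y': 3 → 3
  read 'x': 3 → 2
  end 2, rejected
w3:
  start at 3
  read 'y': 3 → 3
  read 'x': 3 → 2
  read 'x': 2 → 0
  end 0, accepted
w4:
  start at 3
  read 'y': 3 → 3
  read 'y': 3 → 3
  read 'x': 3 → 2
  read 'y': 2 → 1
  read 'x': 1 → 3
  end 3, rejected

2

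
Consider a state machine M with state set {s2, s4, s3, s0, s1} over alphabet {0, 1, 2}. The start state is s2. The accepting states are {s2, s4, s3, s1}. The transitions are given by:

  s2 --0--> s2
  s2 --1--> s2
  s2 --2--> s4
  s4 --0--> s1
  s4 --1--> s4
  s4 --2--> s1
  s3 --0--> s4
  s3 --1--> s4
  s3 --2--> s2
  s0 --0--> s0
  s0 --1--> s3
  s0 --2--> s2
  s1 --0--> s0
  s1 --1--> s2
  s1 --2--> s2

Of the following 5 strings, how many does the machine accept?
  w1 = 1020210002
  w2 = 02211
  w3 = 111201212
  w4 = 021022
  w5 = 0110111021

w1:
  start at s2
  read '1': s2 → s2
  read '0': s2 → s2
  read '2': s2 → s4
  read '0': s4 → s1
  read '2': s1 → s2
  read '1': s2 → s2
  read '0': s2 → s2
  read '0': s2 → s2
  read '0': s2 → s2
  read '2': s2 → s4
  end s4, accepted
w2:
  start at s2
  read '0': s2 → s2
  read '2': s2 → s4
  read '2': s4 → s1
  read '1': s1 → s2
  read '1': s2 → s2
  end s2, accepted
w3:
  start at s2
  read '1': s2 → s2
  read '1': s2 → s2
  read '1': s2 → s2
  read '2': s2 → s4
  read '0': s4 → s1
  read '1': s1 → s2
  read '2': s2 → s4
  read '1': s4 → s4
  read '2': s4 → s1
  end s1, accepted
w4:
  start at s2
  read '0': s2 → s2
  read '2': s2 → s4
  read '1': s4 → s4
  read '0': s4 → s1
  read '2': s1 → s2
  read '2': s2 → s4
  end s4, accepted
w5:
  start at s2
  read '0': s2 → s2
  read '1': s2 → s2
  read '1': s2 → s2
  read '0': s2 → s2
  read '1': s2 → s2
  read '1': s2 → s2
  read '1': s2 → s2
  read '0': s2 → s2
  read '2': s2 → s4
  read '1': s4 → s4
  end s4, accepted

5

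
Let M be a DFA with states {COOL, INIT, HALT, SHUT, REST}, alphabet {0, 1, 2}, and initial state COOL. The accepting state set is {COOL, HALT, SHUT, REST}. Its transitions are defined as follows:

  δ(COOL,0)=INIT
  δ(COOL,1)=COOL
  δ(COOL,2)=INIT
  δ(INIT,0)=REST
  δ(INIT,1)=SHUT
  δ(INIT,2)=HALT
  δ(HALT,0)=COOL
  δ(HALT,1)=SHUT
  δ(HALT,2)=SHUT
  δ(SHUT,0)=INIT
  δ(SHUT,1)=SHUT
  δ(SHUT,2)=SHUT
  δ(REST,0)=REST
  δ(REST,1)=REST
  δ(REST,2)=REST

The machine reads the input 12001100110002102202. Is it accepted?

Yes

COOL → COOL → INIT → REST → REST → REST → REST → REST → REST → REST → REST → REST → REST → REST → REST → REST → REST → REST → REST → REST → REST
End state REST is accepting.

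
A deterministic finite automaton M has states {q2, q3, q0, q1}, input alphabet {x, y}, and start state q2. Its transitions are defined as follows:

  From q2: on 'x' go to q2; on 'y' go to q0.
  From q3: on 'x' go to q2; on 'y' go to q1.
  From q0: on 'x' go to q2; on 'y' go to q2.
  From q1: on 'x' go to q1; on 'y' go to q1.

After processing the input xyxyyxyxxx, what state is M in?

start at q2
read 'x': q2 → q2
read 'y': q2 → q0
read 'x': q0 → q2
read 'y': q2 → q0
read 'y': q0 → q2
read 'x': q2 → q2
read 'y': q2 → q0
read 'x': q0 → q2
read 'x': q2 → q2
read 'x': q2 → q2

q2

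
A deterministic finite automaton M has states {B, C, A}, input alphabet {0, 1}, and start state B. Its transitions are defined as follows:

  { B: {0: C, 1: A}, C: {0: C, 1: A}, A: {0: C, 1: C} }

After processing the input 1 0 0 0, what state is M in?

C

Trace: B -1-> A -0-> C -0-> C -0-> C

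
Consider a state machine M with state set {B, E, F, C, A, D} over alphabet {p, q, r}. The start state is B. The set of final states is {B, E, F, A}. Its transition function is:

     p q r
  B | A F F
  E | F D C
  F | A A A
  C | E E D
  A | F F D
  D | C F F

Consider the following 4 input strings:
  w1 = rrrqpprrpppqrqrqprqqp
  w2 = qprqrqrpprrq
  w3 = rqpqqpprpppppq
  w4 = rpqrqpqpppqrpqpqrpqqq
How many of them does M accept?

4

w1: Trace: B -r-> F -r-> A -r-> D -q-> F -p-> A -p-> F -r-> A -r-> D -p-> C -p-> E -p-> F -q-> A -r-> D -q-> F -r-> A -q-> F -p-> A -r-> D -q-> F -q-> A -p-> F  → end F, accepted
w2: Trace: B -q-> F -p-> A -r-> D -q-> F -r-> A -q-> F -r-> A -p-> F -p-> A -r-> D -r-> F -q-> A  → end A, accepted
w3: Trace: B -r-> F -q-> A -p-> F -q-> A -q-> F -p-> A -p-> F -r-> A -p-> F -p-> A -p-> F -p-> A -p-> F -q-> A  → end A, accepted
w4: Trace: B -r-> F -p-> A -q-> F -r-> A -q-> F -p-> A -q-> F -p-> A -p-> F -p-> A -q-> F -r-> A -p-> F -q-> A -p-> F -q-> A -r-> D -p-> C -q-> E -q-> D -q-> F  → end F, accepted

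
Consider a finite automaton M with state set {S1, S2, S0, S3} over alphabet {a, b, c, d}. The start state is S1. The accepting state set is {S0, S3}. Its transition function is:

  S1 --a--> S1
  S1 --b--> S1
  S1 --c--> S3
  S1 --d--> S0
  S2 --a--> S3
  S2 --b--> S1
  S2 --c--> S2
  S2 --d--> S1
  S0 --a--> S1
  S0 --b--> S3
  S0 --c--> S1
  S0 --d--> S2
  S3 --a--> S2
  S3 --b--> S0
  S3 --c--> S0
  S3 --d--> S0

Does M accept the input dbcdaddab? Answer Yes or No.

Yes

S1 → S0 → S3 → S0 → S2 → S3 → S0 → S2 → S3 → S0
End state S0 is accepting.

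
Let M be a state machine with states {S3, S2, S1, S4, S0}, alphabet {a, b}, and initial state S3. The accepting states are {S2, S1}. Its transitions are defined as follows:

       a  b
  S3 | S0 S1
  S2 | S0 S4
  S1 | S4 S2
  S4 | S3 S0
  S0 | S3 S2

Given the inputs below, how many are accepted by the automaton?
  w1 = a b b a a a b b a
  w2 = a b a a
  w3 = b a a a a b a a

w1: S3 → S0 → S2 → S4 → S3 → S0 → S3 → S1 → S2 → S0  → end S0, rejected
w2: S3 → S0 → S2 → S0 → S3  → end S3, rejected
w3: S3 → S1 → S4 → S3 → S0 → S3 → S1 → S4 → S3  → end S3, rejected

0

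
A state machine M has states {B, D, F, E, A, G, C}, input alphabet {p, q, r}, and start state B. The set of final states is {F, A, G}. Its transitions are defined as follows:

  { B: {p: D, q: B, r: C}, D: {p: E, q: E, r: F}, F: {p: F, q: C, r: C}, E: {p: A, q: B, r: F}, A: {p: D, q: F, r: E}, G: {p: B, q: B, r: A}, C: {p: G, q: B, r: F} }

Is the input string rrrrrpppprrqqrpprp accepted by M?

Yes

Trace: B -r-> C -r-> F -r-> C -r-> F -r-> C -p-> G -p-> B -p-> D -p-> E -r-> F -r-> C -q-> B -q-> B -r-> C -p-> G -p-> B -r-> C -p-> G
End state G is accepting.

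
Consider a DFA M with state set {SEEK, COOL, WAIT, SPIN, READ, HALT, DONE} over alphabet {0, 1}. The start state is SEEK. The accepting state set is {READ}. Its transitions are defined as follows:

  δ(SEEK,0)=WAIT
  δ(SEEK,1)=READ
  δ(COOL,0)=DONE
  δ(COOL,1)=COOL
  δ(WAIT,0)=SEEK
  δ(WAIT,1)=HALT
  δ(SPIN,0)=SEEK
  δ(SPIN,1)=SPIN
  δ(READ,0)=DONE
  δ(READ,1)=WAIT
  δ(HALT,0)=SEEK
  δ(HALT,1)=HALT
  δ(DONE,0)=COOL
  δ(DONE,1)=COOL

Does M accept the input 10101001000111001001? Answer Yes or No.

SEEK → READ → DONE → COOL → DONE → COOL → DONE → COOL → COOL → DONE → COOL → DONE → COOL → COOL → COOL → DONE → COOL → COOL → DONE → COOL → COOL
End state COOL is not accepting.

No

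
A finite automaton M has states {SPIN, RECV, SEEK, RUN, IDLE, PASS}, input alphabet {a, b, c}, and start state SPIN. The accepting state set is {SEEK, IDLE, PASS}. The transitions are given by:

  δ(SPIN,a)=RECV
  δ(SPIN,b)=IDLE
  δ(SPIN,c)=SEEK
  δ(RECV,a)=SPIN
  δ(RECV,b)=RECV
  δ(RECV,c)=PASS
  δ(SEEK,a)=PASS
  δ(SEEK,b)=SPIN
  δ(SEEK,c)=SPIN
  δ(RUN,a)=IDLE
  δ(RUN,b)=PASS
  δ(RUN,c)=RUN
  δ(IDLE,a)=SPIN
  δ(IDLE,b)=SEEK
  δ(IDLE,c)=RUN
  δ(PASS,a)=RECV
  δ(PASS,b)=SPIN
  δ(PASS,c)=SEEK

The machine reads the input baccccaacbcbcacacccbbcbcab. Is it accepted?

Trace: SPIN -b-> IDLE -a-> SPIN -c-> SEEK -c-> SPIN -c-> SEEK -c-> SPIN -a-> RECV -a-> SPIN -c-> SEEK -b-> SPIN -c-> SEEK -b-> SPIN -c-> SEEK -a-> PASS -c-> SEEK -a-> PASS -c-> SEEK -c-> SPIN -c-> SEEK -b-> SPIN -b-> IDLE -c-> RUN -b-> PASS -c-> SEEK -a-> PASS -b-> SPIN
End state SPIN is not accepting.

No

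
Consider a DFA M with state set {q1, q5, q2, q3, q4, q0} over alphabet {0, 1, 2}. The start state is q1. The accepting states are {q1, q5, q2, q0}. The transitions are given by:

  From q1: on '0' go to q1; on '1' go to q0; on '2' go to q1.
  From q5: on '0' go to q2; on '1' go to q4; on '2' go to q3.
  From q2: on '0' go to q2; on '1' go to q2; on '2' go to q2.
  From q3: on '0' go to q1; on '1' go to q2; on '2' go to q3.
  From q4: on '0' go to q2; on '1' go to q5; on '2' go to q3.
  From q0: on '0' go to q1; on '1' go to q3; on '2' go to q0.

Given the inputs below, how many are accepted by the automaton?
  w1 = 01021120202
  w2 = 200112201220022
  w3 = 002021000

3

w1:
  start at q1
  read '0': q1 → q1
  read '1': q1 → q0
  read '0': q0 → q1
  read '2': q1 → q1
  read '1': q1 → q0
  read '1': q0 → q3
  read '2': q3 → q3
  read '0': q3 → q1
  read '2': q1 → q1
  read '0': q1 → q1
  read '2': q1 → q1
  end q1, accepted
w2:
  start at q1
  read '2': q1 → q1
  read '0': q1 → q1
  read '0': q1 → q1
  read '1': q1 → q0
  read '1': q0 → q3
  read '2': q3 → q3
  read '2': q3 → q3
  read '0': q3 → q1
  read '1': q1 → q0
  read '2': q0 → q0
  read '2': q0 → q0
  read '0': q0 → q1
  read '0': q1 → q1
  read '2': q1 → q1
  read '2': q1 → q1
  end q1, accepted
w3:
  start at q1
  read '0': q1 → q1
  read '0': q1 → q1
  read '2': q1 → q1
  read '0': q1 → q1
  read '2': q1 → q1
  read '1': q1 → q0
  read '0': q0 → q1
  read '0': q1 → q1
  read '0': q1 → q1
  end q1, accepted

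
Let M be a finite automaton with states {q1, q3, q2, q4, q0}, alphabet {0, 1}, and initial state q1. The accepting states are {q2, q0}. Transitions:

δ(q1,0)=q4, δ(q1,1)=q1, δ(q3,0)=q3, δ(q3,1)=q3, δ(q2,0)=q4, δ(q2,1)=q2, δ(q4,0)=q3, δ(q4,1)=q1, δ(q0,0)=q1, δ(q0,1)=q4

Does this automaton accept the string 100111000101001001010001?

start at q1
read '1': q1 → q1
read '0': q1 → q4
read '0': q4 → q3
read '1': q3 → q3
read '1': q3 → q3
read '1': q3 → q3
read '0': q3 → q3
read '0': q3 → q3
read '0': q3 → q3
read '1': q3 → q3
read '0': q3 → q3
read '1': q3 → q3
read '0': q3 → q3
read '0': q3 → q3
read '1': q3 → q3
read '0': q3 → q3
read '0': q3 → q3
read '1': q3 → q3
read '0': q3 → q3
read '1': q3 → q3
read '0': q3 → q3
read '0': q3 → q3
read '0': q3 → q3
read '1': q3 → q3
End state q3 is not accepting.

No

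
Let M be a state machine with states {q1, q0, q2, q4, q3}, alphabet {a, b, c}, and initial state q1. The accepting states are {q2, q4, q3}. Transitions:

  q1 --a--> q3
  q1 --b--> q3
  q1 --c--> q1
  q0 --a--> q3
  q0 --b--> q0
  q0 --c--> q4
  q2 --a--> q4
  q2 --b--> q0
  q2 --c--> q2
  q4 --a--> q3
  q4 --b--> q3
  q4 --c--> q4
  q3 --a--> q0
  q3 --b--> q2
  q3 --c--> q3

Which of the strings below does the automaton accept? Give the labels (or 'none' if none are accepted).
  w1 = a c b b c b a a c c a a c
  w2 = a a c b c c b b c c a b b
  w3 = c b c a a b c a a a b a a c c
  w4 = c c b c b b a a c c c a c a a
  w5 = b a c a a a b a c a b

w1, w3, w4, w5

w1: q1 → q3 → q3 → q2 → q0 → q4 → q3 → q0 → q3 → q3 → q3 → q0 → q3 → q3  → end q3, accepted
w2: q1 → q3 → q0 → q4 → q3 → q3 → q3 → q2 → q0 → q4 → q4 → q3 → q2 → q0  → end q0, rejected
w3: q1 → q1 → q3 → q3 → q0 → q3 → q2 → q2 → q4 → q3 → q0 → q0 → q3 → q0 → q4 → q4  → end q4, accepted
w4: q1 → q1 → q1 → q3 → q3 → q2 → q0 → q3 → q0 → q4 → q4 → q4 → q3 → q3 → q0 → q3  → end q3, accepted
w5: q1 → q3 → q0 → q4 → q3 → q0 → q3 → q2 → q4 → q4 → q3 → q2  → end q2, accepted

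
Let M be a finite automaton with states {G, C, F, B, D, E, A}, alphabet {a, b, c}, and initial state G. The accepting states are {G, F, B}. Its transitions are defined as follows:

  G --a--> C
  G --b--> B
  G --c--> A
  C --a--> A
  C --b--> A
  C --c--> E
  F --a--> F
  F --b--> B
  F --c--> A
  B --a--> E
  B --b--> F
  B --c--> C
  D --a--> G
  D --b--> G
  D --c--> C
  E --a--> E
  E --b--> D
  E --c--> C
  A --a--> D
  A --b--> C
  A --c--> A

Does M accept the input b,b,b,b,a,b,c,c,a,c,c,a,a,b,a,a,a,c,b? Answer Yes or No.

No

start at G
read 'b': G → B
read 'b': B → F
read 'b': F → B
read 'b': B → F
read 'a': F → F
read 'b': F → B
read 'c': B → C
read 'c': C → E
read 'a': E → E
read 'c': E → C
read 'c': C → E
read 'a': E → E
read 'a': E → E
read 'b': E → D
read 'a': D → G
read 'a': G → C
read 'a': C → A
read 'c': A → A
read 'b': A → C
End state C is not accepting.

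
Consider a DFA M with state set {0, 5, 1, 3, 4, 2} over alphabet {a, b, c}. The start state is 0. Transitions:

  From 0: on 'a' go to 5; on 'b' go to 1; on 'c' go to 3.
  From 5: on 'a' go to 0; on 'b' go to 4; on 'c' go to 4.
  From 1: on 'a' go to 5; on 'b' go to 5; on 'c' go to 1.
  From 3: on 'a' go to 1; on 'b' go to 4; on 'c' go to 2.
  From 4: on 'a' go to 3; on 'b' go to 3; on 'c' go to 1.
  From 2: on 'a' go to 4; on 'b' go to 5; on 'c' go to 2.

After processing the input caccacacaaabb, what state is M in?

start at 0
read 'c': 0 → 3
read 'a': 3 → 1
read 'c': 1 → 1
read 'c': 1 → 1
read 'a': 1 → 5
read 'c': 5 → 4
read 'a': 4 → 3
read 'c': 3 → 2
read 'a': 2 → 4
read 'a': 4 → 3
read 'a': 3 → 1
read 'b': 1 → 5
read 'b': 5 → 4

4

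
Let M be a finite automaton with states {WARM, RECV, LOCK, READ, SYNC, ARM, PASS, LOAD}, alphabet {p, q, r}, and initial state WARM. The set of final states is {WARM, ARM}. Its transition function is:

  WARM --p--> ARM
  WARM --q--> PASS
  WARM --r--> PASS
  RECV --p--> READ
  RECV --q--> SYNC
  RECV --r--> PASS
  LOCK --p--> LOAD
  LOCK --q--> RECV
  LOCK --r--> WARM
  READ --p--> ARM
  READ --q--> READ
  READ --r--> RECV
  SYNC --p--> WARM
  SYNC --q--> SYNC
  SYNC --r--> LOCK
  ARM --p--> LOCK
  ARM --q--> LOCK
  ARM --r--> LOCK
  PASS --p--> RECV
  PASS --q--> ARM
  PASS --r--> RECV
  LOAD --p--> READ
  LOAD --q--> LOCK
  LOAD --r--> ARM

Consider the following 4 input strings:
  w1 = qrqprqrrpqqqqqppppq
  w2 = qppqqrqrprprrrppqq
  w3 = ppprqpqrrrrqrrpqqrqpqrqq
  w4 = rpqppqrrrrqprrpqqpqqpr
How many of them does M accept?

w1: WARM → PASS → RECV → SYNC → WARM → PASS → ARM → LOCK → WARM → ARM → LOCK → RECV → SYNC → SYNC → SYNC → WARM → ARM → LOCK → LOAD → LOCK  → end LOCK, rejected
w2: WARM → PASS → RECV → READ → READ → READ → RECV → SYNC → LOCK → LOAD → ARM → LOCK → WARM → PASS → RECV → READ → ARM → LOCK → RECV  → end RECV, rejected
w3: WARM → ARM → LOCK → LOAD → ARM → LOCK → LOAD → LOCK → WARM → PASS → RECV → PASS → ARM → LOCK → WARM → ARM → LOCK → RECV → PASS → ARM → LOCK → RECV → PASS → ARM → LOCK  → end LOCK, rejected
w4: WARM → PASS → RECV → SYNC → WARM → ARM → LOCK → WARM → PASS → RECV → PASS → ARM → LOCK → WARM → PASS → RECV → SYNC → SYNC → WARM → PASS → ARM → LOCK → WARM  → end WARM, accepted

1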